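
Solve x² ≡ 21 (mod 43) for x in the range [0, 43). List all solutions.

Since 43 ≡ 3 (mod 4), a square root of 21 is 21^((43+1)/4) = 21^11 mod 43.
Repeated squaring: 21^2≡11, 21^4≡35, 21^8≡21 (mod 43).
21^11 = 21^(8+2+1) ≡ 35 (mod 43).
Check: 35² = 1225 ≡ 21 (mod 43). The two roots are 8 and 35.

8, 35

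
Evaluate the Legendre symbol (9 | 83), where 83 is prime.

Reciprocity: 9 ≡ 1 and 83 ≡ 3 (mod 4), so (9/83) = +(83/9).
Reduce top mod 9: now compute (2/9).
Pull out 2: since 9 ≡ 1 (mod 8), (2/9) = +1.
Reached (1/9) = 1. Collecting the sign flips along the way, the symbol is +1.

1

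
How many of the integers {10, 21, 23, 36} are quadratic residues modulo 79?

(10/79) = +1 → QR.
(21/79) = +1 → QR.
(23/79) = +1 → QR.
(36/79) = +1 → QR.
Total quadratic residues among the 4: 4.

4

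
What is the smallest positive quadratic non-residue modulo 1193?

(2/1193) = +1, so 2 is a residue.
(3/1193) = −1, so 3 is the smallest positive non-residue mod 1193.

3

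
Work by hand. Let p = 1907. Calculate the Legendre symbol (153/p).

Reciprocity: 153 ≡ 1 and 1907 ≡ 3 (mod 4), so (153/1907) = +(1907/153).
Reduce top mod 153: now compute (71/153).
Reciprocity: 71 ≡ 3 and 153 ≡ 1 (mod 4), so (71/153) = +(153/71).
Reduce top mod 71: now compute (11/71).
Reciprocity: 11 ≡ 3 and 71 ≡ 3 (mod 4), so (11/71) = −(71/11).
Reduce top mod 11: now compute (5/11).
Reciprocity: 5 ≡ 1 and 11 ≡ 3 (mod 4), so (5/11) = +(11/5).
Reduce top mod 5: now compute (1/5).
Reached (1/5) = 1. Collecting the sign flips along the way, the symbol is -1.

-1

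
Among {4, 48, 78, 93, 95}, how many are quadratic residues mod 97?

4

(4/97) = +1 → QR.
(48/97) = +1 → QR.
(78/97) = -1 → non-residue.
(93/97) = +1 → QR.
(95/97) = +1 → QR.
Total quadratic residues among the 5: 4.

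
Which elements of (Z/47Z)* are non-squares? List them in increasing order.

Square k = 1,…,23 (k and 47−k give the same square):
1²=1, 2²=4, 3²=9, 4²=16, 5²=25, 6²=36, 7²≡2, 8²≡17, 9²≡34, 10²≡6, 11²≡27, 12²≡3, 13²≡28, 14²≡8, 15²≡37, 16²≡21, 17²≡7, 18²≡42, 19²≡32, 20²≡24, 21²≡18, 22²≡14, 23²≡12 (mod 47).
The residues are {1, 2, 3, 4, 6, 7, 8, 9, 12, 14, 16, 17, 18, 21, 24, 25, 27, 28, 32, 34, 36, 37, 42}; the non-residues are the remaining 23 nonzero classes.

5, 10, 11, 13, 15, 19, 20, 22, 23, 26, 29, 30, 31, 33, 35, 38, 39, 40, 41, 43, 44, 45, 46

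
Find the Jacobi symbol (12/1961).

-1

Pull out 2^2: since 1961 ≡ 1 (mod 8), (2/1961) = +1, so (2/1961)^2 = +1.
Reciprocity: 3 ≡ 3 and 1961 ≡ 1 (mod 4), so (3/1961) = +(1961/3).
Reduce top mod 3: now compute (2/3).
Pull out 2: since 3 ≡ 3 (mod 8), (2/3) = -1.
Reached (1/3) = 1. Collecting the sign flips along the way, the symbol is -1.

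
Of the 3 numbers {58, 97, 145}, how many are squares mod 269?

(58/269) = +1 → QR.
(97/269) = +1 → QR.
(145/269) = -1 → non-residue.
Total quadratic residues among the 3: 2.

2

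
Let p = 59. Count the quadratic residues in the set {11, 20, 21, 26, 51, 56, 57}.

5

(11/59) = -1 → non-residue.
(20/59) = +1 → QR.
(21/59) = +1 → QR.
(26/59) = +1 → QR.
(51/59) = +1 → QR.
(56/59) = -1 → non-residue.
(57/59) = +1 → QR.
Total quadratic residues among the 7: 5.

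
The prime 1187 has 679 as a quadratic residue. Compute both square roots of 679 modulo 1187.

541, 646

Since 1187 ≡ 3 (mod 4), a square root of 679 is 679^((1187+1)/4) = 679^297 mod 1187.
Repeated squaring: 679^2≡485, 679^4≡199, 679^8≡430, 679^16≡915, 679^32≡390, 679^64≡164, 679^128≡782, 679^256≡219 (mod 1187).
679^297 = 679^(256+32+8+1) ≡ 541 (mod 1187).
Check: 541² = 292681 ≡ 679 (mod 1187). The two roots are 541 and 646.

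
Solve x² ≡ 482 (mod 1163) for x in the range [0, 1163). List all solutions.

Since 1163 ≡ 3 (mod 4), a square root of 482 is 482^((1163+1)/4) = 482^291 mod 1163.
Repeated squaring: 482^2≡887, 482^4≡581, 482^8≡291, 482^16≡945, 482^32≡1004, 482^64≡858, 482^128≡1148, 482^256≡225 (mod 1163).
482^291 = 482^(256+32+2+1) ≡ 504 (mod 1163).
Check: 504² = 254016 ≡ 482 (mod 1163). The two roots are 504 and 659.

504, 659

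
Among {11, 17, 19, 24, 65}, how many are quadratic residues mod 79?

3

(11/79) = +1 → QR.
(17/79) = -1 → non-residue.
(19/79) = +1 → QR.
(24/79) = -1 → non-residue.
(65/79) = +1 → QR.
Total quadratic residues among the 5: 3.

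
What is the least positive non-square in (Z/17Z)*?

(2/17) = +1, so 2 is a residue.
(3/17) = −1, so 3 is the smallest positive non-residue mod 17.

3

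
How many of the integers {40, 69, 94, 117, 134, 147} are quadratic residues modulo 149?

1

(40/149) = -1 → non-residue.
(69/149) = +1 → QR.
(94/149) = -1 → non-residue.
(117/149) = -1 → non-residue.
(134/149) = -1 → non-residue.
(147/149) = -1 → non-residue.
Total quadratic residues among the 6: 1.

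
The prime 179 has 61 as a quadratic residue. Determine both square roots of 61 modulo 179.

47, 132

Since 179 ≡ 3 (mod 4), a square root of 61 is 61^((179+1)/4) = 61^45 mod 179.
Repeated squaring: 61^2≡141, 61^4≡12, 61^8≡144, 61^16≡151, 61^32≡68 (mod 179).
61^45 = 61^(32+8+4+1) ≡ 47 (mod 179).
Check: 47² = 2209 ≡ 61 (mod 179). The two roots are 47 and 132.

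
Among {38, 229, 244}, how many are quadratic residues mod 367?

(38/367) = -1 → non-residue.
(229/367) = +1 → QR.
(244/367) = +1 → QR.
Total quadratic residues among the 3: 2.

2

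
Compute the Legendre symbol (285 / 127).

1

First reduce: 285 ≡ 31 (mod 127).
Reciprocity: 31 ≡ 3 and 127 ≡ 3 (mod 4), so (31/127) = −(127/31).
Reduce top mod 31: now compute (3/31).
Reciprocity: 3 ≡ 3 and 31 ≡ 3 (mod 4), so (3/31) = −(31/3).
Reduce top mod 3: now compute (1/3).
Reached (1/3) = 1. Collecting the sign flips along the way, the symbol is +1.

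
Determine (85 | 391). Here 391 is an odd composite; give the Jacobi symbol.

0

Reciprocity: 85 ≡ 1 and 391 ≡ 3 (mod 4), so (85/391) = +(391/85).
Reduce top mod 85: now compute (51/85).
Reciprocity: 51 ≡ 3 and 85 ≡ 1 (mod 4), so (51/85) = +(85/51).
Reduce top mod 51: now compute (34/51).
Pull out 2: since 51 ≡ 3 (mod 8), (2/51) = -1.
Reciprocity: 17 ≡ 1 and 51 ≡ 3 (mod 4), so (17/51) = +(51/17).
Reduce top mod 17: now compute (0/17).
Top reduces to 0: gcd > 1, so the symbol is 0.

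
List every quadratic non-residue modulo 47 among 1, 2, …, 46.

5,10,11,13,15,19,20,22,23,26,29,30,31,33,35,38,39,40,41,43,44,45,46

Square k = 1,…,23 (k and 47−k give the same square):
1²=1, 2²=4, 3²=9, 4²=16, 5²=25, 6²=36, 7²≡2, 8²≡17, 9²≡34, 10²≡6, 11²≡27, 12²≡3, 13²≡28, 14²≡8, 15²≡37, 16²≡21, 17²≡7, 18²≡42, 19²≡32, 20²≡24, 21²≡18, 22²≡14, 23²≡12 (mod 47).
The residues are {1, 2, 3, 4, 6, 7, 8, 9, 12, 14, 16, 17, 18, 21, 24, 25, 27, 28, 32, 34, 36, 37, 42}; the non-residues are the remaining 23 nonzero classes.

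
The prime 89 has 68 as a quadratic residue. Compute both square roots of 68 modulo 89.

89 ≡ 1 (mod 4), so we find a root by search.
Trying successive values, 35² = 1225 ≡ 68 (mod 89). The other root is 89 − 35 = 54.

35, 54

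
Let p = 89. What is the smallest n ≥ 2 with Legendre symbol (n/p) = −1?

(2/89) = +1, so 2 is a residue.
(3/89) = −1, so 3 is the smallest positive non-residue mod 89.

3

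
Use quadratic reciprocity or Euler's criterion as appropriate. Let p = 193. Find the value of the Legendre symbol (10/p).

-1

Pull out 2: since 193 ≡ 1 (mod 8), (2/193) = +1.
Reciprocity: 5 ≡ 1 and 193 ≡ 1 (mod 4), so (5/193) = +(193/5).
Reduce top mod 5: now compute (3/5).
Reciprocity: 3 ≡ 3 and 5 ≡ 1 (mod 4), so (3/5) = +(5/3).
Reduce top mod 3: now compute (2/3).
Pull out 2: since 3 ≡ 3 (mod 8), (2/3) = -1.
Reached (1/3) = 1. Collecting the sign flips along the way, the symbol is -1.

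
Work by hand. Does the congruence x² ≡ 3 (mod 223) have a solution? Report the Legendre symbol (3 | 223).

Reciprocity: 3 ≡ 3 and 223 ≡ 3 (mod 4), so (3/223) = −(223/3).
Reduce top mod 3: now compute (1/3).
Reached (1/3) = 1. Collecting the sign flips along the way, the symbol is -1.

-1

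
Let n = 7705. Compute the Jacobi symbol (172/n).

-1

Pull out 2^2: since 7705 ≡ 1 (mod 8), (2/7705) = +1, so (2/7705)^2 = +1.
Reciprocity: 43 ≡ 3 and 7705 ≡ 1 (mod 4), so (43/7705) = +(7705/43).
Reduce top mod 43: now compute (8/43).
Pull out 2^3: since 43 ≡ 3 (mod 8), (2/43) = -1, so (2/43)^3 = -1.
Reached (1/43) = 1. Collecting the sign flips along the way, the symbol is -1.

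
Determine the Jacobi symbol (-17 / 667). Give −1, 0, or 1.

-1

First reduce: -17 ≡ 650 (mod 667).
Pull out 2: since 667 ≡ 3 (mod 8), (2/667) = -1.
Reciprocity: 325 ≡ 1 and 667 ≡ 3 (mod 4), so (325/667) = +(667/325).
Reduce top mod 325: now compute (17/325).
Reciprocity: 17 ≡ 1 and 325 ≡ 1 (mod 4), so (17/325) = +(325/17).
Reduce top mod 17: now compute (2/17).
Pull out 2: since 17 ≡ 1 (mod 8), (2/17) = +1.
Reached (1/17) = 1. Collecting the sign flips along the way, the symbol is -1.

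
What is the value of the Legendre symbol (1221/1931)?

Reciprocity: 1221 ≡ 1 and 1931 ≡ 3 (mod 4), so (1221/1931) = +(1931/1221).
Reduce top mod 1221: now compute (710/1221).
Pull out 2: since 1221 ≡ 5 (mod 8), (2/1221) = -1.
Reciprocity: 355 ≡ 3 and 1221 ≡ 1 (mod 4), so (355/1221) = +(1221/355).
Reduce top mod 355: now compute (156/355).
Pull out 2^2: since 355 ≡ 3 (mod 8), (2/355) = -1, so (2/355)^2 = +1.
Reciprocity: 39 ≡ 3 and 355 ≡ 3 (mod 4), so (39/355) = −(355/39).
Reduce top mod 39: now compute (4/39).
Pull out 2^2: since 39 ≡ 7 (mod 8), (2/39) = +1, so (2/39)^2 = +1.
Reached (1/39) = 1. Collecting the sign flips along the way, the symbol is +1.

1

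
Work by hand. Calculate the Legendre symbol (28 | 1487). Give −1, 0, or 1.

Pull out 2^2: since 1487 ≡ 7 (mod 8), (2/1487) = +1, so (2/1487)^2 = +1.
Reciprocity: 7 ≡ 3 and 1487 ≡ 3 (mod 4), so (7/1487) = −(1487/7).
Reduce top mod 7: now compute (3/7).
Reciprocity: 3 ≡ 3 and 7 ≡ 3 (mod 4), so (3/7) = −(7/3).
Reduce top mod 3: now compute (1/3).
Reached (1/3) = 1. Collecting the sign flips along the way, the symbol is +1.

1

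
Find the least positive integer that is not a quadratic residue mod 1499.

2

(2/1499) = −1, so 2 is the smallest positive non-residue mod 1499.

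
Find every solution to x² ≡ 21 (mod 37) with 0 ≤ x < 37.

37 ≡ 1 (mod 4), so we find a root by search.
Trying successive values, 13² = 169 ≡ 21 (mod 37). The other root is 37 − 13 = 24.

13, 24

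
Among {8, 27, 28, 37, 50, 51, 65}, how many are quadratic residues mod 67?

2

(8/67) = -1 → non-residue.
(27/67) = -1 → non-residue.
(28/67) = -1 → non-residue.
(37/67) = +1 → QR.
(50/67) = -1 → non-residue.
(51/67) = -1 → non-residue.
(65/67) = +1 → QR.
Total quadratic residues among the 7: 2.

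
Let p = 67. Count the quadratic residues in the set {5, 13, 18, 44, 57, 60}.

1

(5/67) = -1 → non-residue.
(13/67) = -1 → non-residue.
(18/67) = -1 → non-residue.
(44/67) = -1 → non-residue.
(57/67) = -1 → non-residue.
(60/67) = +1 → QR.
Total quadratic residues among the 6: 1.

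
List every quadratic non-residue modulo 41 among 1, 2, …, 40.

Square k = 1,…,20 (k and 41−k give the same square):
1²=1, 2²=4, 3²=9, 4²=16, 5²=25, 6²=36, 7²≡8, 8²≡23, 9²≡40, 10²≡18, 11²≡39, 12²≡21, 13²≡5, 14²≡32, 15²≡20, 16²≡10, 17²≡2, 18²≡37, 19²≡33, 20²≡31 (mod 41).
The residues are {1, 2, 4, 5, 8, 9, 10, 16, 18, 20, 21, 23, 25, 31, 32, 33, 36, 37, 39, 40}; the non-residues are the remaining 20 nonzero classes.

3, 6, 7, 11, 12, 13, 14, 15, 17, 19, 22, 24, 26, 27, 28, 29, 30, 34, 35, 38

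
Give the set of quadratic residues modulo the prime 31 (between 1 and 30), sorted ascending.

Square k = 1,…,15 (k and 31−k give the same square):
1²=1, 2²=4, 3²=9, 4²=16, 5²=25, 6²≡5, 7²≡18, 8²≡2, 9²≡19, 10²≡7, 11²≡28, 12²≡20, 13²≡14, 14²≡10, 15²≡8 (mod 31).
So the quadratic residues mod 31 are {1, 2, 4, 5, 7, 8, 9, 10, 14, 16, 18, 19, 20, 25, 28}.

1,2,4,5,7,8,9,10,14,16,18,19,20,25,28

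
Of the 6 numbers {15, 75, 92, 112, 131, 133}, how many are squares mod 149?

(15/149) = -1 → non-residue.
(75/149) = -1 → non-residue.
(92/149) = -1 → non-residue.
(112/149) = +1 → QR.
(131/149) = -1 → non-residue.
(133/149) = +1 → QR.
Total quadratic residues among the 6: 2.

2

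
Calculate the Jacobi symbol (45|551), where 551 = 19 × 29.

Reciprocity: 45 ≡ 1 and 551 ≡ 3 (mod 4), so (45/551) = +(551/45).
Reduce top mod 45: now compute (11/45).
Reciprocity: 11 ≡ 3 and 45 ≡ 1 (mod 4), so (11/45) = +(45/11).
Reduce top mod 11: now compute (1/11).
Reached (1/11) = 1. Collecting the sign flips along the way, the symbol is +1.

1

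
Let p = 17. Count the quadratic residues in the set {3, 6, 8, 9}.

2

(3/17) = -1 → non-residue.
(6/17) = -1 → non-residue.
(8/17) = +1 → QR.
(9/17) = +1 → QR.
Total quadratic residues among the 4: 2.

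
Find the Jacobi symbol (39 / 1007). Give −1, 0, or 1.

Reciprocity: 39 ≡ 3 and 1007 ≡ 3 (mod 4), so (39/1007) = −(1007/39).
Reduce top mod 39: now compute (32/39).
Pull out 2^5: since 39 ≡ 7 (mod 8), (2/39) = +1, so (2/39)^5 = +1.
Reached (1/39) = 1. Collecting the sign flips along the way, the symbol is -1.

-1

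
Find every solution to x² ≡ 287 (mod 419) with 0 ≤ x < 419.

196, 223

Since 419 ≡ 3 (mod 4), a square root of 287 is 287^((419+1)/4) = 287^105 mod 419.
Repeated squaring: 287^2≡245, 287^4≡108, 287^8≡351, 287^16≡15, 287^32≡225, 287^64≡345 (mod 419).
287^105 = 287^(64+32+8+1) ≡ 196 (mod 419).
Check: 196² = 38416 ≡ 287 (mod 419). The two roots are 196 and 223.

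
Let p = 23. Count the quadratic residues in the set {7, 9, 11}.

(7/23) = -1 → non-residue.
(9/23) = +1 → QR.
(11/23) = -1 → non-residue.
Total quadratic residues among the 3: 1.

1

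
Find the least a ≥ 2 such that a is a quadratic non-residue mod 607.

3

(2/607) = +1, so 2 is a residue.
(3/607) = −1, so 3 is the smallest positive non-residue mod 607.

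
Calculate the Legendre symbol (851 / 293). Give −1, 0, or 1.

-1

First reduce: 851 ≡ 265 (mod 293).
Reciprocity: 265 ≡ 1 and 293 ≡ 1 (mod 4), so (265/293) = +(293/265).
Reduce top mod 265: now compute (28/265).
Pull out 2^2: since 265 ≡ 1 (mod 8), (2/265) = +1, so (2/265)^2 = +1.
Reciprocity: 7 ≡ 3 and 265 ≡ 1 (mod 4), so (7/265) = +(265/7).
Reduce top mod 7: now compute (6/7).
Pull out 2: since 7 ≡ 7 (mod 8), (2/7) = +1.
Reciprocity: 3 ≡ 3 and 7 ≡ 3 (mod 4), so (3/7) = −(7/3).
Reduce top mod 3: now compute (1/3).
Reached (1/3) = 1. Collecting the sign flips along the way, the symbol is -1.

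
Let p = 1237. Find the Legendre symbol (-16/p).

1

First reduce: -16 ≡ 1221 (mod 1237).
Reciprocity: 1221 ≡ 1 and 1237 ≡ 1 (mod 4), so (1221/1237) = +(1237/1221).
Reduce top mod 1221: now compute (16/1221).
Pull out 2^4: since 1221 ≡ 5 (mod 8), (2/1221) = -1, so (2/1221)^4 = +1.
Reached (1/1221) = 1. Collecting the sign flips along the way, the symbol is +1.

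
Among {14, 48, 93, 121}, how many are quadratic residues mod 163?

(14/163) = +1 → QR.
(48/163) = -1 → non-residue.
(93/163) = +1 → QR.
(121/163) = +1 → QR.
Total quadratic residues among the 4: 3.

3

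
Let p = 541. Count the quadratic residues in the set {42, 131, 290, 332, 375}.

(42/541) = -1 → non-residue.
(131/541) = -1 → non-residue.
(290/541) = +1 → QR.
(332/541) = -1 → non-residue.
(375/541) = +1 → QR.
Total quadratic residues among the 5: 2.

2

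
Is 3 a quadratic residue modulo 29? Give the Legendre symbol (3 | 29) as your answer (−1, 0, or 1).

Euler's criterion: (3/29) ≡ 3^14 (mod 29).
3^2 ≡ 9 (mod 29)
3^4 ≡ 23 (mod 29)
3^8 ≡ 7 (mod 29)
3^14 = 3^(8+4+2) ≡ 28 (mod 29).
Result is 28 ≡ −1, so (3/29) = −1.

-1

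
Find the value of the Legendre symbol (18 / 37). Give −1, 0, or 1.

Euler's criterion: (18/37) ≡ 18^18 (mod 37).
18^2 ≡ 28 (mod 37)
18^4 ≡ 7 (mod 37)
18^8 ≡ 12 (mod 37)
18^16 ≡ 33 (mod 37)
18^18 = 18^(16+2) ≡ 36 (mod 37).
Result is 36 ≡ −1, so (18/37) = −1.

-1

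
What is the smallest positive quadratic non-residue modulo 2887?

3

(2/2887) = +1, so 2 is a residue.
(3/2887) = −1, so 3 is the smallest positive non-residue mod 2887.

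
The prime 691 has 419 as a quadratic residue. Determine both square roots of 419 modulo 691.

187, 504

Since 691 ≡ 3 (mod 4), a square root of 419 is 419^((691+1)/4) = 419^173 mod 691.
Repeated squaring: 419^2≡47, 419^4≡136, 419^8≡530, 419^16≡354, 419^32≡245, 419^64≡599, 419^128≡172 (mod 691).
419^173 = 419^(128+32+8+4+1) ≡ 187 (mod 691).
Check: 187² = 34969 ≡ 419 (mod 691). The two roots are 187 and 504.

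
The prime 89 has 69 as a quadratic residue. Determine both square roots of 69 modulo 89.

43, 46

89 ≡ 1 (mod 4), so we find a root by search.
Trying successive values, 43² = 1849 ≡ 69 (mod 89). The other root is 89 − 43 = 46.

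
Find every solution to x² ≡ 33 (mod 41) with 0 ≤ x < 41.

19, 22

41 ≡ 1 (mod 4), so we find a root by search.
Trying successive values, 19² = 361 ≡ 33 (mod 41). The other root is 41 − 19 = 22.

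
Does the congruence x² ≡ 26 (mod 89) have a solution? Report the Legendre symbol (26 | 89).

-1

Euler's criterion: (26/89) ≡ 26^44 (mod 89).
26^2 ≡ 53 (mod 89)
26^4 ≡ 50 (mod 89)
26^8 ≡ 8 (mod 89)
26^16 ≡ 64 (mod 89)
26^32 ≡ 2 (mod 89)
26^44 = 26^(32+8+4) ≡ 88 (mod 89).
Result is 88 ≡ −1, so (26/89) = −1.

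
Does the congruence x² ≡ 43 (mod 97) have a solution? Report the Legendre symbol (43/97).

1

Reciprocity: 43 ≡ 3 and 97 ≡ 1 (mod 4), so (43/97) = +(97/43).
Reduce top mod 43: now compute (11/43).
Reciprocity: 11 ≡ 3 and 43 ≡ 3 (mod 4), so (11/43) = −(43/11).
Reduce top mod 11: now compute (10/11).
Pull out 2: since 11 ≡ 3 (mod 8), (2/11) = -1.
Reciprocity: 5 ≡ 1 and 11 ≡ 3 (mod 4), so (5/11) = +(11/5).
Reduce top mod 5: now compute (1/5).
Reached (1/5) = 1. Collecting the sign flips along the way, the symbol is +1.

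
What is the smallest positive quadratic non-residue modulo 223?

3

(2/223) = +1, so 2 is a residue.
(3/223) = −1, so 3 is the smallest positive non-residue mod 223.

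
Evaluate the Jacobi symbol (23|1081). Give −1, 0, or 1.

0

Reciprocity: 23 ≡ 3 and 1081 ≡ 1 (mod 4), so (23/1081) = +(1081/23).
Reduce top mod 23: now compute (0/23).
Top reduces to 0: gcd > 1, so the symbol is 0.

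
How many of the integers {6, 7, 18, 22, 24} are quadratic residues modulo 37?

1

(6/37) = -1 → non-residue.
(7/37) = +1 → QR.
(18/37) = -1 → non-residue.
(22/37) = -1 → non-residue.
(24/37) = -1 → non-residue.
Total quadratic residues among the 5: 1.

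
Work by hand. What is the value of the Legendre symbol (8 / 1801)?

Pull out 2^3: since 1801 ≡ 1 (mod 8), (2/1801) = +1, so (2/1801)^3 = +1.
Reached (1/1801) = 1. Collecting the sign flips along the way, the symbol is +1.

1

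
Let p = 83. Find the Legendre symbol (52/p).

Euler's criterion: (52/83) ≡ 52^41 (mod 83).
52^2 ≡ 48 (mod 83)
52^4 ≡ 63 (mod 83)
52^8 ≡ 68 (mod 83)
52^16 ≡ 59 (mod 83)
52^32 ≡ 78 (mod 83)
52^41 = 52^(32+8+1) ≡ 82 (mod 83).
Result is 82 ≡ −1, so (52/83) = −1.

-1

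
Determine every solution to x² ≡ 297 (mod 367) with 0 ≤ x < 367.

Since 367 ≡ 3 (mod 4), a square root of 297 is 297^((367+1)/4) = 297^92 mod 367.
Repeated squaring: 297^2≡129, 297^4≡126, 297^8≡95, 297^16≡217, 297^32≡113, 297^64≡291 (mod 367).
297^92 = 297^(64+16+8+4) ≡ 60 (mod 367).
Check: 60² = 3600 ≡ 297 (mod 367). The two roots are 60 and 307.

60, 307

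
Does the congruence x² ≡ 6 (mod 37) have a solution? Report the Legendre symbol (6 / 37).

Euler's criterion: (6/37) ≡ 6^18 (mod 37).
6^2 ≡ 36 (mod 37)
6^4 ≡ 1 (mod 37)
6^8 ≡ 1 (mod 37)
6^16 ≡ 1 (mod 37)
6^18 = 6^(16+2) ≡ 36 (mod 37).
Result is 36 ≡ −1, so (6/37) = −1.

-1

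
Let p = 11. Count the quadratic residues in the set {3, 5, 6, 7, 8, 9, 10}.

3

(3/11) = +1 → QR.
(5/11) = +1 → QR.
(6/11) = -1 → non-residue.
(7/11) = -1 → non-residue.
(8/11) = -1 → non-residue.
(9/11) = +1 → QR.
(10/11) = -1 → non-residue.
Total quadratic residues among the 7: 3.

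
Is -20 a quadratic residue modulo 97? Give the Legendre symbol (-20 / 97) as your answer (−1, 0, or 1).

First reduce: -20 ≡ 77 (mod 97).
Reciprocity: 77 ≡ 1 and 97 ≡ 1 (mod 4), so (77/97) = +(97/77).
Reduce top mod 77: now compute (20/77).
Pull out 2^2: since 77 ≡ 5 (mod 8), (2/77) = -1, so (2/77)^2 = +1.
Reciprocity: 5 ≡ 1 and 77 ≡ 1 (mod 4), so (5/77) = +(77/5).
Reduce top mod 5: now compute (2/5).
Pull out 2: since 5 ≡ 5 (mod 8), (2/5) = -1.
Reached (1/5) = 1. Collecting the sign flips along the way, the symbol is -1.

-1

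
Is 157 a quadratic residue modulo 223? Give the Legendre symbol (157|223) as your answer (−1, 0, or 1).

-1

Reciprocity: 157 ≡ 1 and 223 ≡ 3 (mod 4), so (157/223) = +(223/157).
Reduce top mod 157: now compute (66/157).
Pull out 2: since 157 ≡ 5 (mod 8), (2/157) = -1.
Reciprocity: 33 ≡ 1 and 157 ≡ 1 (mod 4), so (33/157) = +(157/33).
Reduce top mod 33: now compute (25/33).
Reciprocity: 25 ≡ 1 and 33 ≡ 1 (mod 4), so (25/33) = +(33/25).
Reduce top mod 25: now compute (8/25).
Pull out 2^3: since 25 ≡ 1 (mod 8), (2/25) = +1, so (2/25)^3 = +1.
Reached (1/25) = 1. Collecting the sign flips along the way, the symbol is -1.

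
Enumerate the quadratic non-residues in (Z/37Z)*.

Square k = 1,…,18 (k and 37−k give the same square):
1²=1, 2²=4, 3²=9, 4²=16, 5²=25, 6²=36, 7²≡12, 8²≡27, 9²≡7, 10²≡26, 11²≡10, 12²≡33, 13²≡21, 14²≡11, 15²≡3, 16²≡34, 17²≡30, 18²≡28 (mod 37).
The residues are {1, 3, 4, 7, 9, 10, 11, 12, 16, 21, 25, 26, 27, 28, 30, 33, 34, 36}; the non-residues are the remaining 18 nonzero classes.

2 5 6 8 13 14 15 17 18 19 20 22 23 24 29 31 32 35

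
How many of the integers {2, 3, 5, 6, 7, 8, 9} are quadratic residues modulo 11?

3

(2/11) = -1 → non-residue.
(3/11) = +1 → QR.
(5/11) = +1 → QR.
(6/11) = -1 → non-residue.
(7/11) = -1 → non-residue.
(8/11) = -1 → non-residue.
(9/11) = +1 → QR.
Total quadratic residues among the 7: 3.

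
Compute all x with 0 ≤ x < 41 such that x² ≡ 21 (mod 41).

41 ≡ 1 (mod 4), so we find a root by search.
Trying successive values, 12² = 144 ≡ 21 (mod 41). The other root is 41 − 12 = 29.

12, 29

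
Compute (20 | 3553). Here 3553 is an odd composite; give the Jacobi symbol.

-1

Pull out 2^2: since 3553 ≡ 1 (mod 8), (2/3553) = +1, so (2/3553)^2 = +1.
Reciprocity: 5 ≡ 1 and 3553 ≡ 1 (mod 4), so (5/3553) = +(3553/5).
Reduce top mod 5: now compute (3/5).
Reciprocity: 3 ≡ 3 and 5 ≡ 1 (mod 4), so (3/5) = +(5/3).
Reduce top mod 3: now compute (2/3).
Pull out 2: since 3 ≡ 3 (mod 8), (2/3) = -1.
Reached (1/3) = 1. Collecting the sign flips along the way, the symbol is -1.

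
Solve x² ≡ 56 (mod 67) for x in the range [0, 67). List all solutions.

Since 67 ≡ 3 (mod 4), a square root of 56 is 56^((67+1)/4) = 56^17 mod 67.
Repeated squaring: 56^2≡54, 56^4≡35, 56^8≡19, 56^16≡26 (mod 67).
56^17 = 56^(16+1) ≡ 49 (mod 67).
Check: 49² = 2401 ≡ 56 (mod 67). The two roots are 18 and 49.

18, 49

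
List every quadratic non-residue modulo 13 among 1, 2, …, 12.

Square k = 1,…,6 (k and 13−k give the same square):
1²=1, 2²=4, 3²=9, 4²≡3, 5²≡12, 6²≡10 (mod 13).
The residues are {1, 3, 4, 9, 10, 12}; the non-residues are the remaining 6 nonzero classes.

2, 5, 6, 7, 8, 11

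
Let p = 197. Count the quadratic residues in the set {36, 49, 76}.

3

(36/197) = +1 → QR.
(49/197) = +1 → QR.
(76/197) = +1 → QR.
Total quadratic residues among the 3: 3.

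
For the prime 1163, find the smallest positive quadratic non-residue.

(2/1163) = −1, so 2 is the smallest positive non-residue mod 1163.

2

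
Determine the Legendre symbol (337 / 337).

First reduce: 337 ≡ 0 (mod 337).
Top reduces to 0: gcd > 1, so the symbol is 0.

0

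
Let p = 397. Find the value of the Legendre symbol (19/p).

1

Reciprocity: 19 ≡ 3 and 397 ≡ 1 (mod 4), so (19/397) = +(397/19).
Reduce top mod 19: now compute (17/19).
Reciprocity: 17 ≡ 1 and 19 ≡ 3 (mod 4), so (17/19) = +(19/17).
Reduce top mod 17: now compute (2/17).
Pull out 2: since 17 ≡ 1 (mod 8), (2/17) = +1.
Reached (1/17) = 1. Collecting the sign flips along the way, the symbol is +1.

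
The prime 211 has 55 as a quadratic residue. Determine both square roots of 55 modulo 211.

Since 211 ≡ 3 (mod 4), a square root of 55 is 55^((211+1)/4) = 55^53 mod 211.
Repeated squaring: 55^2≡71, 55^4≡188, 55^8≡107, 55^16≡55, 55^32≡71 (mod 211).
55^53 = 55^(32+16+4+1) ≡ 107 (mod 211).
Check: 107² = 11449 ≡ 55 (mod 211). The two roots are 104 and 107.

104, 107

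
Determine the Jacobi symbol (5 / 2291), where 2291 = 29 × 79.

1

Reciprocity: 5 ≡ 1 and 2291 ≡ 3 (mod 4), so (5/2291) = +(2291/5).
Reduce top mod 5: now compute (1/5).
Reached (1/5) = 1. Collecting the sign flips along the way, the symbol is +1.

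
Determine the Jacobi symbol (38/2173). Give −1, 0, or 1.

Pull out 2: since 2173 ≡ 5 (mod 8), (2/2173) = -1.
Reciprocity: 19 ≡ 3 and 2173 ≡ 1 (mod 4), so (19/2173) = +(2173/19).
Reduce top mod 19: now compute (7/19).
Reciprocity: 7 ≡ 3 and 19 ≡ 3 (mod 4), so (7/19) = −(19/7).
Reduce top mod 7: now compute (5/7).
Reciprocity: 5 ≡ 1 and 7 ≡ 3 (mod 4), so (5/7) = +(7/5).
Reduce top mod 5: now compute (2/5).
Pull out 2: since 5 ≡ 5 (mod 8), (2/5) = -1.
Reached (1/5) = 1. Collecting the sign flips along the way, the symbol is -1.

-1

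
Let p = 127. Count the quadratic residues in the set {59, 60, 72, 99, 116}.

3

(59/127) = -1 → non-residue.
(60/127) = +1 → QR.
(72/127) = +1 → QR.
(99/127) = +1 → QR.
(116/127) = -1 → non-residue.
Total quadratic residues among the 5: 3.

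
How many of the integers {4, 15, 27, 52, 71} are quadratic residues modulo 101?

3

(4/101) = +1 → QR.
(15/101) = -1 → non-residue.
(27/101) = -1 → non-residue.
(52/101) = +1 → QR.
(71/101) = +1 → QR.
Total quadratic residues among the 5: 3.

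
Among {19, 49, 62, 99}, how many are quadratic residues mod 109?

(19/109) = -1 → non-residue.
(49/109) = +1 → QR.
(62/109) = -1 → non-residue.
(99/109) = -1 → non-residue.
Total quadratic residues among the 4: 1.

1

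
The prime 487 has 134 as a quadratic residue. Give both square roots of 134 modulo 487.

Since 487 ≡ 3 (mod 4), a square root of 134 is 134^((487+1)/4) = 134^122 mod 487.
Repeated squaring: 134^2≡424, 134^4≡73, 134^8≡459, 134^16≡297, 134^32≡62, 134^64≡435 (mod 487).
134^122 = 134^(64+32+16+8+2) ≡ 240 (mod 487).
Check: 240² = 57600 ≡ 134 (mod 487). The two roots are 240 and 247.

240, 247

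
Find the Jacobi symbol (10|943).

Pull out 2: since 943 ≡ 7 (mod 8), (2/943) = +1.
Reciprocity: 5 ≡ 1 and 943 ≡ 3 (mod 4), so (5/943) = +(943/5).
Reduce top mod 5: now compute (3/5).
Reciprocity: 3 ≡ 3 and 5 ≡ 1 (mod 4), so (3/5) = +(5/3).
Reduce top mod 3: now compute (2/3).
Pull out 2: since 3 ≡ 3 (mod 8), (2/3) = -1.
Reached (1/3) = 1. Collecting the sign flips along the way, the symbol is -1.

-1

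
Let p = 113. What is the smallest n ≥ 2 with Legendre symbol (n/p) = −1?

3

(2/113) = +1, so 2 is a residue.
(3/113) = −1, so 3 is the smallest positive non-residue mod 113.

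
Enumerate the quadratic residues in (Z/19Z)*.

1,4,5,6,7,9,11,16,17

Square k = 1,…,9 (k and 19−k give the same square):
1²=1, 2²=4, 3²=9, 4²=16, 5²≡6, 6²≡17, 7²≡11, 8²≡7, 9²≡5 (mod 19).
So the quadratic residues mod 19 are {1, 4, 5, 6, 7, 9, 11, 16, 17}.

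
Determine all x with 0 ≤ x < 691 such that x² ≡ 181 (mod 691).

Since 691 ≡ 3 (mod 4), a square root of 181 is 181^((691+1)/4) = 181^173 mod 691.
Repeated squaring: 181^2≡284, 181^4≡500, 181^8≡549, 181^16≡125, 181^32≡423, 181^64≡651, 181^128≡218 (mod 691).
181^173 = 181^(128+32+8+4+1) ≡ 80 (mod 691).
Check: 80² = 6400 ≡ 181 (mod 691). The two roots are 80 and 611.

80, 611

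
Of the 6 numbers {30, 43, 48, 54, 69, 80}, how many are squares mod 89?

2

(30/89) = -1 → non-residue.
(43/89) = -1 → non-residue.
(48/89) = -1 → non-residue.
(54/89) = -1 → non-residue.
(69/89) = +1 → QR.
(80/89) = +1 → QR.
Total quadratic residues among the 6: 2.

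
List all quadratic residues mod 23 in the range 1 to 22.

Square k = 1,…,11 (k and 23−k give the same square):
1²=1, 2²=4, 3²=9, 4²=16, 5²≡2, 6²≡13, 7²≡3, 8²≡18, 9²≡12, 10²≡8, 11²≡6 (mod 23).
So the quadratic residues mod 23 are {1, 2, 3, 4, 6, 8, 9, 12, 13, 16, 18}.

1 2 3 4 6 8 9 12 13 16 18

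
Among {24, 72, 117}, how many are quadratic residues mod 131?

1

(24/131) = -1 → non-residue.
(72/131) = -1 → non-residue.
(117/131) = +1 → QR.
Total quadratic residues among the 3: 1.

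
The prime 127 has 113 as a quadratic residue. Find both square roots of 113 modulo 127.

Since 127 ≡ 3 (mod 4), a square root of 113 is 113^((127+1)/4) = 113^32 mod 127.
Repeated squaring: 113^2≡69, 113^4≡62, 113^8≡34, 113^16≡13, 113^32≡42 (mod 127).
113^32 = 113^(32) ≡ 42 (mod 127).
Check: 42² = 1764 ≡ 113 (mod 127). The two roots are 42 and 85.

42, 85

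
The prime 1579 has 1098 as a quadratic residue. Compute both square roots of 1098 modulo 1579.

Since 1579 ≡ 3 (mod 4), a square root of 1098 is 1098^((1579+1)/4) = 1098^395 mod 1579.
Repeated squaring: 1098^2≡827, 1098^4≡222, 1098^8≡335, 1098^16≡116, 1098^32≡824, 1098^64≡6, 1098^128≡36, 1098^256≡1296 (mod 1579).
1098^395 = 1098^(256+128+8+2+1) ≡ 1080 (mod 1579).
Check: 1080² = 1166400 ≡ 1098 (mod 1579). The two roots are 499 and 1080.

499, 1080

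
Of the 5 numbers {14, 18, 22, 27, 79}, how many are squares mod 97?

4

(14/97) = -1 → non-residue.
(18/97) = +1 → QR.
(22/97) = +1 → QR.
(27/97) = +1 → QR.
(79/97) = +1 → QR.
Total quadratic residues among the 5: 4.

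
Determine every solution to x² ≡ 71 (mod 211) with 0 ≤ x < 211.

Since 211 ≡ 3 (mod 4), a square root of 71 is 71^((211+1)/4) = 71^53 mod 211.
Repeated squaring: 71^2≡188, 71^4≡107, 71^8≡55, 71^16≡71, 71^32≡188 (mod 211).
71^53 = 71^(32+16+4+1) ≡ 55 (mod 211).
Check: 55² = 3025 ≡ 71 (mod 211). The two roots are 55 and 156.

55, 156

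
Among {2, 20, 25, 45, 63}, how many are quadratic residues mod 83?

(2/83) = -1 → non-residue.
(20/83) = -1 → non-residue.
(25/83) = +1 → QR.
(45/83) = -1 → non-residue.
(63/83) = +1 → QR.
Total quadratic residues among the 5: 2.

2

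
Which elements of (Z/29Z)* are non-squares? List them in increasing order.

2, 3, 8, 10, 11, 12, 14, 15, 17, 18, 19, 21, 26, 27

Square k = 1,…,14 (k and 29−k give the same square):
1²=1, 2²=4, 3²=9, 4²=16, 5²=25, 6²≡7, 7²≡20, 8²≡6, 9²≡23, 10²≡13, 11²≡5, 12²≡28, 13²≡24, 14²≡22 (mod 29).
The residues are {1, 4, 5, 6, 7, 9, 13, 16, 20, 22, 23, 24, 25, 28}; the non-residues are the remaining 14 nonzero classes.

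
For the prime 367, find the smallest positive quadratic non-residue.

(2/367) = +1, so 2 is a residue.
(3/367) = −1, so 3 is the smallest positive non-residue mod 367.

3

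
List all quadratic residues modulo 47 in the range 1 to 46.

Square k = 1,…,23 (k and 47−k give the same square):
1²=1, 2²=4, 3²=9, 4²=16, 5²=25, 6²=36, 7²≡2, 8²≡17, 9²≡34, 10²≡6, 11²≡27, 12²≡3, 13²≡28, 14²≡8, 15²≡37, 16²≡21, 17²≡7, 18²≡42, 19²≡32, 20²≡24, 21²≡18, 22²≡14, 23²≡12 (mod 47).
So the quadratic residues mod 47 are {1, 2, 3, 4, 6, 7, 8, 9, 12, 14, 16, 17, 18, 21, 24, 25, 27, 28, 32, 34, 36, 37, 42}.

1 2 3 4 6 7 8 9 12 14 16 17 18 21 24 25 27 28 32 34 36 37 42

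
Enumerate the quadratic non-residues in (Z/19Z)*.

Square k = 1,…,9 (k and 19−k give the same square):
1²=1, 2²=4, 3²=9, 4²=16, 5²≡6, 6²≡17, 7²≡11, 8²≡7, 9²≡5 (mod 19).
The residues are {1, 4, 5, 6, 7, 9, 11, 16, 17}; the non-residues are the remaining 9 nonzero classes.

2, 3, 8, 10, 12, 13, 14, 15, 18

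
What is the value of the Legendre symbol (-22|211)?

1

First reduce: -22 ≡ 189 (mod 211).
Reciprocity: 189 ≡ 1 and 211 ≡ 3 (mod 4), so (189/211) = +(211/189).
Reduce top mod 189: now compute (22/189).
Pull out 2: since 189 ≡ 5 (mod 8), (2/189) = -1.
Reciprocity: 11 ≡ 3 and 189 ≡ 1 (mod 4), so (11/189) = +(189/11).
Reduce top mod 11: now compute (2/11).
Pull out 2: since 11 ≡ 3 (mod 8), (2/11) = -1.
Reached (1/11) = 1. Collecting the sign flips along the way, the symbol is +1.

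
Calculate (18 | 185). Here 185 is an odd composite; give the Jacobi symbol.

1

Pull out 2: since 185 ≡ 1 (mod 8), (2/185) = +1.
Reciprocity: 9 ≡ 1 and 185 ≡ 1 (mod 4), so (9/185) = +(185/9).
Reduce top mod 9: now compute (5/9).
Reciprocity: 5 ≡ 1 and 9 ≡ 1 (mod 4), so (5/9) = +(9/5).
Reduce top mod 5: now compute (4/5).
Pull out 2^2: since 5 ≡ 5 (mod 8), (2/5) = -1, so (2/5)^2 = +1.
Reached (1/5) = 1. Collecting the sign flips along the way, the symbol is +1.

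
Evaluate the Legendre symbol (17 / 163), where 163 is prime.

-1

Reciprocity: 17 ≡ 1 and 163 ≡ 3 (mod 4), so (17/163) = +(163/17).
Reduce top mod 17: now compute (10/17).
Pull out 2: since 17 ≡ 1 (mod 8), (2/17) = +1.
Reciprocity: 5 ≡ 1 and 17 ≡ 1 (mod 4), so (5/17) = +(17/5).
Reduce top mod 5: now compute (2/5).
Pull out 2: since 5 ≡ 5 (mod 8), (2/5) = -1.
Reached (1/5) = 1. Collecting the sign flips along the way, the symbol is -1.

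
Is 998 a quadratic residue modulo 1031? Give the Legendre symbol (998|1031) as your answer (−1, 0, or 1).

Pull out 2: since 1031 ≡ 7 (mod 8), (2/1031) = +1.
Reciprocity: 499 ≡ 3 and 1031 ≡ 3 (mod 4), so (499/1031) = −(1031/499).
Reduce top mod 499: now compute (33/499).
Reciprocity: 33 ≡ 1 and 499 ≡ 3 (mod 4), so (33/499) = +(499/33).
Reduce top mod 33: now compute (4/33).
Pull out 2^2: since 33 ≡ 1 (mod 8), (2/33) = +1, so (2/33)^2 = +1.
Reached (1/33) = 1. Collecting the sign flips along the way, the symbol is -1.

-1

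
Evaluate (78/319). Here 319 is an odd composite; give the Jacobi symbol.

1

Pull out 2: since 319 ≡ 7 (mod 8), (2/319) = +1.
Reciprocity: 39 ≡ 3 and 319 ≡ 3 (mod 4), so (39/319) = −(319/39).
Reduce top mod 39: now compute (7/39).
Reciprocity: 7 ≡ 3 and 39 ≡ 3 (mod 4), so (7/39) = −(39/7).
Reduce top mod 7: now compute (4/7).
Pull out 2^2: since 7 ≡ 7 (mod 8), (2/7) = +1, so (2/7)^2 = +1.
Reached (1/7) = 1. Collecting the sign flips along the way, the symbol is +1.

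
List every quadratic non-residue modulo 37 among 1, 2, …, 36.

2,5,6,8,13,14,15,17,18,19,20,22,23,24,29,31,32,35

Square k = 1,…,18 (k and 37−k give the same square):
1²=1, 2²=4, 3²=9, 4²=16, 5²=25, 6²=36, 7²≡12, 8²≡27, 9²≡7, 10²≡26, 11²≡10, 12²≡33, 13²≡21, 14²≡11, 15²≡3, 16²≡34, 17²≡30, 18²≡28 (mod 37).
The residues are {1, 3, 4, 7, 9, 10, 11, 12, 16, 21, 25, 26, 27, 28, 30, 33, 34, 36}; the non-residues are the remaining 18 nonzero classes.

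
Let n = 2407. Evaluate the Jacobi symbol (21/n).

-1

Reciprocity: 21 ≡ 1 and 2407 ≡ 3 (mod 4), so (21/2407) = +(2407/21).
Reduce top mod 21: now compute (13/21).
Reciprocity: 13 ≡ 1 and 21 ≡ 1 (mod 4), so (13/21) = +(21/13).
Reduce top mod 13: now compute (8/13).
Pull out 2^3: since 13 ≡ 5 (mod 8), (2/13) = -1, so (2/13)^3 = -1.
Reached (1/13) = 1. Collecting the sign flips along the way, the symbol is -1.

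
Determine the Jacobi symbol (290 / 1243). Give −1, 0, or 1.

Pull out 2: since 1243 ≡ 3 (mod 8), (2/1243) = -1.
Reciprocity: 145 ≡ 1 and 1243 ≡ 3 (mod 4), so (145/1243) = +(1243/145).
Reduce top mod 145: now compute (83/145).
Reciprocity: 83 ≡ 3 and 145 ≡ 1 (mod 4), so (83/145) = +(145/83).
Reduce top mod 83: now compute (62/83).
Pull out 2: since 83 ≡ 3 (mod 8), (2/83) = -1.
Reciprocity: 31 ≡ 3 and 83 ≡ 3 (mod 4), so (31/83) = −(83/31).
Reduce top mod 31: now compute (21/31).
Reciprocity: 21 ≡ 1 and 31 ≡ 3 (mod 4), so (21/31) = +(31/21).
Reduce top mod 21: now compute (10/21).
Pull out 2: since 21 ≡ 5 (mod 8), (2/21) = -1.
Reciprocity: 5 ≡ 1 and 21 ≡ 1 (mod 4), so (5/21) = +(21/5).
Reduce top mod 5: now compute (1/5).
Reached (1/5) = 1. Collecting the sign flips along the way, the symbol is +1.

1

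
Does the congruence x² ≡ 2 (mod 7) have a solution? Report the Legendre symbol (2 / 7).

Euler's criterion: (2/7) ≡ 2^3 (mod 7).
2^2 ≡ 4 (mod 7)
2^3 = 2^(2+1) ≡ 1 (mod 7).
Result is 1, so (2/7) = 1.

1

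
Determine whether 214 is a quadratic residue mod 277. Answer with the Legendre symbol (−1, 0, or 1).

Pull out 2: since 277 ≡ 5 (mod 8), (2/277) = -1.
Reciprocity: 107 ≡ 3 and 277 ≡ 1 (mod 4), so (107/277) = +(277/107).
Reduce top mod 107: now compute (63/107).
Reciprocity: 63 ≡ 3 and 107 ≡ 3 (mod 4), so (63/107) = −(107/63).
Reduce top mod 63: now compute (44/63).
Pull out 2^2: since 63 ≡ 7 (mod 8), (2/63) = +1, so (2/63)^2 = +1.
Reciprocity: 11 ≡ 3 and 63 ≡ 3 (mod 4), so (11/63) = −(63/11).
Reduce top mod 11: now compute (8/11).
Pull out 2^3: since 11 ≡ 3 (mod 8), (2/11) = -1, so (2/11)^3 = -1.
Reached (1/11) = 1. Collecting the sign flips along the way, the symbol is +1.

1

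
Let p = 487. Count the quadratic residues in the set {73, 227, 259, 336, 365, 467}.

(73/487) = +1 → QR.
(227/487) = -1 → non-residue.
(259/487) = +1 → QR.
(336/487) = +1 → QR.
(365/487) = -1 → non-residue.
(467/487) = +1 → QR.
Total quadratic residues among the 6: 4.

4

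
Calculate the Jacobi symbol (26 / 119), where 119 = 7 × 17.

Pull out 2: since 119 ≡ 7 (mod 8), (2/119) = +1.
Reciprocity: 13 ≡ 1 and 119 ≡ 3 (mod 4), so (13/119) = +(119/13).
Reduce top mod 13: now compute (2/13).
Pull out 2: since 13 ≡ 5 (mod 8), (2/13) = -1.
Reached (1/13) = 1. Collecting the sign flips along the way, the symbol is -1.

-1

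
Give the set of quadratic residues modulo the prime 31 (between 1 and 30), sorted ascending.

Square k = 1,…,15 (k and 31−k give the same square):
1²=1, 2²=4, 3²=9, 4²=16, 5²=25, 6²≡5, 7²≡18, 8²≡2, 9²≡19, 10²≡7, 11²≡28, 12²≡20, 13²≡14, 14²≡10, 15²≡8 (mod 31).
So the quadratic residues mod 31 are {1, 2, 4, 5, 7, 8, 9, 10, 14, 16, 18, 19, 20, 25, 28}.

1 2 4 5 7 8 9 10 14 16 18 19 20 25 28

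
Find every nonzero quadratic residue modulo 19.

Square k = 1,…,9 (k and 19−k give the same square):
1²=1, 2²=4, 3²=9, 4²=16, 5²≡6, 6²≡17, 7²≡11, 8²≡7, 9²≡5 (mod 19).
So the quadratic residues mod 19 are {1, 4, 5, 6, 7, 9, 11, 16, 17}.

1,4,5,6,7,9,11,16,17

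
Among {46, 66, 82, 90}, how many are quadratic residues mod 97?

(46/97) = -1 → non-residue.
(66/97) = +1 → QR.
(82/97) = -1 → non-residue.
(90/97) = -1 → non-residue.
Total quadratic residues among the 4: 1.

1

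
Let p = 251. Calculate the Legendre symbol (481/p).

-1

First reduce: 481 ≡ 230 (mod 251).
Pull out 2: since 251 ≡ 3 (mod 8), (2/251) = -1.
Reciprocity: 115 ≡ 3 and 251 ≡ 3 (mod 4), so (115/251) = −(251/115).
Reduce top mod 115: now compute (21/115).
Reciprocity: 21 ≡ 1 and 115 ≡ 3 (mod 4), so (21/115) = +(115/21).
Reduce top mod 21: now compute (10/21).
Pull out 2: since 21 ≡ 5 (mod 8), (2/21) = -1.
Reciprocity: 5 ≡ 1 and 21 ≡ 1 (mod 4), so (5/21) = +(21/5).
Reduce top mod 5: now compute (1/5).
Reached (1/5) = 1. Collecting the sign flips along the way, the symbol is -1.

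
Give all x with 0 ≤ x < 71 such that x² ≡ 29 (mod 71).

Since 71 ≡ 3 (mod 4), a square root of 29 is 29^((71+1)/4) = 29^18 mod 71.
Repeated squaring: 29^2≡60, 29^4≡50, 29^8≡15, 29^16≡12 (mod 71).
29^18 = 29^(16+2) ≡ 10 (mod 71).
Check: 10² = 100 ≡ 29 (mod 71). The two roots are 10 and 61.

10, 61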